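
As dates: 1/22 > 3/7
False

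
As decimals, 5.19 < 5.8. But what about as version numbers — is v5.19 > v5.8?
True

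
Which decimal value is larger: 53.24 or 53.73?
53.73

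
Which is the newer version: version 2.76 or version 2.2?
version 2.76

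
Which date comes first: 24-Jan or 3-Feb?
24-Jan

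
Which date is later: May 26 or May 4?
May 26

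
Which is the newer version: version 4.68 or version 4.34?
version 4.68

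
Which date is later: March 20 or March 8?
March 20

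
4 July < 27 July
True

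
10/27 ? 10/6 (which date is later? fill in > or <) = >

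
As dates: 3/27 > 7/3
False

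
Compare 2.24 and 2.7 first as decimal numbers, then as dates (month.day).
As decimals: 2.24 < 2.7. As dates: 2/24 is later than 2/7 (day 24 > day 7).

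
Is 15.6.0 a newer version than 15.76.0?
No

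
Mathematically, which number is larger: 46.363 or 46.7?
46.7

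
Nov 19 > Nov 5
True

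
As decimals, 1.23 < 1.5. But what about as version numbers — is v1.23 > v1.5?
True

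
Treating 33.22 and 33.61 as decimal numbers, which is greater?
33.61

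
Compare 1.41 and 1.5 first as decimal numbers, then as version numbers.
As decimals: 1.41 < 1.5. As versions: v1.41 > v1.5 (minor version 41 > 5).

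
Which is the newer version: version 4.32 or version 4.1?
version 4.32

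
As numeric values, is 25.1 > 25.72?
False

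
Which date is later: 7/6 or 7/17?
7/17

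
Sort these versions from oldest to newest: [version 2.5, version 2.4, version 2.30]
[version 2.4, version 2.5, version 2.30]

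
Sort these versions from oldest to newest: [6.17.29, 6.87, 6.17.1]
[6.17.1, 6.17.29, 6.87]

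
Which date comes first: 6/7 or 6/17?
6/7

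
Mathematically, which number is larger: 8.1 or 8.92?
8.92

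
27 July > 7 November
False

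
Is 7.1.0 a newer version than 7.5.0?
No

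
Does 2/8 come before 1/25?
No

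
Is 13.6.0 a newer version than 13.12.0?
No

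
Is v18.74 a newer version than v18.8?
Yes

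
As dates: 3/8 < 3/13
True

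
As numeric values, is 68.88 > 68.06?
True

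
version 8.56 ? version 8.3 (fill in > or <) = >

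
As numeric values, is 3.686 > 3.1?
True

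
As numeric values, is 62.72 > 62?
True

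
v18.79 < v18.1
False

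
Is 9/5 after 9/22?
No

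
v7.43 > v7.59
False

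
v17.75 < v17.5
False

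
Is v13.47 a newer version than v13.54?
No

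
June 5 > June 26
False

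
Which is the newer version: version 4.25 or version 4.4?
version 4.25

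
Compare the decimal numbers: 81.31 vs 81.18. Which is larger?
81.31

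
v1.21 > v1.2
True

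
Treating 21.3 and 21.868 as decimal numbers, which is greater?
21.868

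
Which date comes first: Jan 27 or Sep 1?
Jan 27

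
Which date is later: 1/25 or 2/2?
2/2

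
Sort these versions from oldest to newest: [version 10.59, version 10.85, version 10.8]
[version 10.8, version 10.59, version 10.85]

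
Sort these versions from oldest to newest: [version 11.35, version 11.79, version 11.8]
[version 11.8, version 11.35, version 11.79]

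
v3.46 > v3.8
True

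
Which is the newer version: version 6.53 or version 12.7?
version 12.7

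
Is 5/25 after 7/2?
No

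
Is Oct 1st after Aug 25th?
Yes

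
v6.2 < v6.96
True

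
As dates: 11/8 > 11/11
False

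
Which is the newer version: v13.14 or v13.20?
v13.20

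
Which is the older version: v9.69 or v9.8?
v9.8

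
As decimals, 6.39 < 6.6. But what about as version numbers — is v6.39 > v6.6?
True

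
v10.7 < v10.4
False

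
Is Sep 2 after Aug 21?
Yes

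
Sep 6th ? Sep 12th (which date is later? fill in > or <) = <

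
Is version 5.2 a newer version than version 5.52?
No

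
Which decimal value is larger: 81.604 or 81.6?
81.604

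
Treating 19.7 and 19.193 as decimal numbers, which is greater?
19.7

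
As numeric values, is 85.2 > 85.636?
False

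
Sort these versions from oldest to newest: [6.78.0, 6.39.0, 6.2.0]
[6.2.0, 6.39.0, 6.78.0]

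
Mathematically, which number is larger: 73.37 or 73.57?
73.57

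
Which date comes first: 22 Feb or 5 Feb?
5 Feb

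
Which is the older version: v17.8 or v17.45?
v17.8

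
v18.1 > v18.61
False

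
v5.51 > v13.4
False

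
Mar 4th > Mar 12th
False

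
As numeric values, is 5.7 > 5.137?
True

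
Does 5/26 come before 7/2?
Yes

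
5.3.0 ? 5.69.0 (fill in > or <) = <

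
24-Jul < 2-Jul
False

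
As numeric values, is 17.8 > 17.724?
True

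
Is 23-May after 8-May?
Yes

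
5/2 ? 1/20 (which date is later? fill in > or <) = >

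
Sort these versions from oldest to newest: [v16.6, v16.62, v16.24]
[v16.6, v16.24, v16.62]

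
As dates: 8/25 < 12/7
True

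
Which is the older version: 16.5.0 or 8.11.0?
8.11.0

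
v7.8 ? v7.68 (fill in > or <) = <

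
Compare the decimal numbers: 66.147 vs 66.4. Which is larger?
66.4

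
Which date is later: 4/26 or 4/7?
4/26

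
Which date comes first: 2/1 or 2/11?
2/1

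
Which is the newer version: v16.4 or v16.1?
v16.4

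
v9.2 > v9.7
False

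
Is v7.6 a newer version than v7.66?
No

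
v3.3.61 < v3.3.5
False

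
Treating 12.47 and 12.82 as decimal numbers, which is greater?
12.82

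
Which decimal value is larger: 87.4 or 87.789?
87.789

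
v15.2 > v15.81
False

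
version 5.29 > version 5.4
True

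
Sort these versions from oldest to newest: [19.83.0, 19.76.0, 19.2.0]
[19.2.0, 19.76.0, 19.83.0]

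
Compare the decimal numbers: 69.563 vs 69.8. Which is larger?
69.8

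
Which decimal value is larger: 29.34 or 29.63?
29.63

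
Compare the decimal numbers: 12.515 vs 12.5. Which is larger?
12.515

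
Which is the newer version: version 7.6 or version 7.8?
version 7.8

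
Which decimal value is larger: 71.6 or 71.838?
71.838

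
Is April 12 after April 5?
Yes. Day 12 comes after day 5 in April — this is a date comparison, not a decimal one (the decimal 4.12 would be smaller than 4.5).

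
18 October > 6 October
True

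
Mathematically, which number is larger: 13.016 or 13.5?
13.5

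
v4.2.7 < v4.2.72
True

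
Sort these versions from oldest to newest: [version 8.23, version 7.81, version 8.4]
[version 7.81, version 8.4, version 8.23]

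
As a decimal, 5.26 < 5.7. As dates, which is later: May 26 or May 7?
May 26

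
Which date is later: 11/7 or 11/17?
11/17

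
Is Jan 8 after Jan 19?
No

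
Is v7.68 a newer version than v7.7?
Yes. Version numbers are compared segment by segment as integers, not as decimals: minor version 68 > 7, so v7.68 > v7.7 (even though the decimal 7.68 < 7.7).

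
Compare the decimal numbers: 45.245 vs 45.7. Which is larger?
45.7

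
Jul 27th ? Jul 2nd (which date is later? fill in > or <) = >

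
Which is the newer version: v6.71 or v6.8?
v6.71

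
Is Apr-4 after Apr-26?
No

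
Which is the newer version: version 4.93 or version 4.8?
version 4.93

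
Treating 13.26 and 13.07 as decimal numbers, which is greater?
13.26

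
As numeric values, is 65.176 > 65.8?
False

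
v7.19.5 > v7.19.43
False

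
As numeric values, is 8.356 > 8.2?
True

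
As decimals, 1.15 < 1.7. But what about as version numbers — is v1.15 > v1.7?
True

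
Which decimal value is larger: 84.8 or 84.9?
84.9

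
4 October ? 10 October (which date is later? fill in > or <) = <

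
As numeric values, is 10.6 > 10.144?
True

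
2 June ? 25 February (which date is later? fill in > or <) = >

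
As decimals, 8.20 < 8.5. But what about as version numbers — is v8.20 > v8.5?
True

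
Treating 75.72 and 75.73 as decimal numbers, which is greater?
75.73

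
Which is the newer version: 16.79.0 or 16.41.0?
16.79.0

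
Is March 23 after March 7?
Yes. Day 23 comes after day 7 in March — this is a date comparison, not a decimal one (the decimal 3.23 would be smaller than 3.7).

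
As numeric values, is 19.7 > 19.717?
False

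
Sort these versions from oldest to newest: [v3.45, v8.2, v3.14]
[v3.14, v3.45, v8.2]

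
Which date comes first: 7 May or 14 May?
7 May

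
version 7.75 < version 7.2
False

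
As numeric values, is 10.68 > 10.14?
True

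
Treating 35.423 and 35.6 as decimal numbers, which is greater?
35.6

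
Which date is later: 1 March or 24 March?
24 March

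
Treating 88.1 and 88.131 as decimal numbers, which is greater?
88.131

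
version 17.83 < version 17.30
False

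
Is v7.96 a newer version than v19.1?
No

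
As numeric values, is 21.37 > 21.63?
False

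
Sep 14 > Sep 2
True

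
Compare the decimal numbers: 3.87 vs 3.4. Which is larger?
3.87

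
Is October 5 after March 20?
Yes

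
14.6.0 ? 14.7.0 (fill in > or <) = <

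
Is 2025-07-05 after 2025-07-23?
No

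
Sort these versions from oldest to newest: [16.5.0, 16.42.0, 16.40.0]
[16.5.0, 16.40.0, 16.42.0]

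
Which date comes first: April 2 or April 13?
April 2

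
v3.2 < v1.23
False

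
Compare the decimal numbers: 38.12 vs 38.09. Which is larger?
38.12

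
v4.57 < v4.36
False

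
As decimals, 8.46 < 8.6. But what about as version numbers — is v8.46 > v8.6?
True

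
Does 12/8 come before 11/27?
No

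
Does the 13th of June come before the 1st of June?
No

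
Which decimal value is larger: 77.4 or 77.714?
77.714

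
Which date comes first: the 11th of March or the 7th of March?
the 7th of March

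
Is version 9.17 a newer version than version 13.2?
No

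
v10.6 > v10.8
False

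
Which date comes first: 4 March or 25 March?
4 March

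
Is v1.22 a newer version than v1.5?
Yes. Version numbers are compared segment by segment as integers, not as decimals: minor version 22 > 5, so v1.22 > v1.5 (even though the decimal 1.22 < 1.5).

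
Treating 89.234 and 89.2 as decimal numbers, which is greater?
89.234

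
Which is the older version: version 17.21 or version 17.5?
version 17.5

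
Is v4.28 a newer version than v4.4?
Yes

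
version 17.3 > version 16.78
True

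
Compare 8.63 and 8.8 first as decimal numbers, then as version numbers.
As decimals: 8.63 < 8.8. As versions: v8.63 > v8.8 (minor version 63 > 8).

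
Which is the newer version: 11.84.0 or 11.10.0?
11.84.0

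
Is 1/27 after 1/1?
Yes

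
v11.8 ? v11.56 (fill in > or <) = <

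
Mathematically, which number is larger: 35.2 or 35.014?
35.2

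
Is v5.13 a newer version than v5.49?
No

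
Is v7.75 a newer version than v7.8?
Yes. Version numbers are compared segment by segment as integers, not as decimals: minor version 75 > 8, so v7.75 > v7.8 (even though the decimal 7.75 < 7.8).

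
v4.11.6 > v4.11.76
False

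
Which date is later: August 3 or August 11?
August 11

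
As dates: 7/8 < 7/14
True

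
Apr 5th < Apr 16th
True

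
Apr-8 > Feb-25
True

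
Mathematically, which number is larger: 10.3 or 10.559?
10.559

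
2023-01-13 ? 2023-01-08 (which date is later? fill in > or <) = >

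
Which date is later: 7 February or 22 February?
22 February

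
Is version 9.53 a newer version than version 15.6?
No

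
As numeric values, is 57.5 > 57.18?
True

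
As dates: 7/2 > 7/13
False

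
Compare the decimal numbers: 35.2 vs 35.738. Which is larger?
35.738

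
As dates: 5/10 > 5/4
True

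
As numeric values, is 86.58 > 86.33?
True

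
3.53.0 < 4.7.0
True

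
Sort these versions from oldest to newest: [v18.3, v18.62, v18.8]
[v18.3, v18.8, v18.62]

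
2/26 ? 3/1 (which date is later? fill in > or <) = <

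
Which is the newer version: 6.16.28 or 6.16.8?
6.16.28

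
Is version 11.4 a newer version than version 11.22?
No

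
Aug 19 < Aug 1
False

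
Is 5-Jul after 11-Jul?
No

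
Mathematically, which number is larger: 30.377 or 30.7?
30.7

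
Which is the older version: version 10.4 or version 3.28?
version 3.28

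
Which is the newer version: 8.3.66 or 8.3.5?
8.3.66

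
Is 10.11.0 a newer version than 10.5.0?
Yes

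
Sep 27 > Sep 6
True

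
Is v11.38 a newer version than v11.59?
No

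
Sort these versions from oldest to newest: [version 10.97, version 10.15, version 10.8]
[version 10.8, version 10.15, version 10.97]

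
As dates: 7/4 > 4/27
True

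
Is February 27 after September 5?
No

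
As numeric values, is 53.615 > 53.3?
True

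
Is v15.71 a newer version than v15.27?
Yes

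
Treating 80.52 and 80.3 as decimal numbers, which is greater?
80.52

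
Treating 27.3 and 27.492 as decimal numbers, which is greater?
27.492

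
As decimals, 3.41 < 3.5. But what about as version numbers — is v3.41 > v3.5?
True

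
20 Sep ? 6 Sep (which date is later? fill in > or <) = >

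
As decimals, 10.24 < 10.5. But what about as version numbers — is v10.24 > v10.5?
True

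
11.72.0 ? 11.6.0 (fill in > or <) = >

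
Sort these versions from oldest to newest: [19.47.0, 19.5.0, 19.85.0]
[19.5.0, 19.47.0, 19.85.0]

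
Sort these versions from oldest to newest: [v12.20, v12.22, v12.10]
[v12.10, v12.20, v12.22]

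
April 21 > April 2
True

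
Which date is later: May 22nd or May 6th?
May 22nd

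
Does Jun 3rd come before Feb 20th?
No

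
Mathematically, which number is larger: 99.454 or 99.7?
99.7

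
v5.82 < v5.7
False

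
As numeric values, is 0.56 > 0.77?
False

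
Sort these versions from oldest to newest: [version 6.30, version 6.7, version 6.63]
[version 6.7, version 6.30, version 6.63]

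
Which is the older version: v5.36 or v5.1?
v5.1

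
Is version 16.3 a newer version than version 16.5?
No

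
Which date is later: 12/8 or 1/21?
12/8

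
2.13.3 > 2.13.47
False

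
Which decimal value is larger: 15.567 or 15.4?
15.567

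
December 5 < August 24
False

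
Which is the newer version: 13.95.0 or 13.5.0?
13.95.0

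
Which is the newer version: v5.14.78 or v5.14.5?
v5.14.78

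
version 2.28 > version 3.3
False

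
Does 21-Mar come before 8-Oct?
Yes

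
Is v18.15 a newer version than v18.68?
No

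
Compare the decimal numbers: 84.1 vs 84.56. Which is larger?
84.56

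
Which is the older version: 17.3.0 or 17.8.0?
17.3.0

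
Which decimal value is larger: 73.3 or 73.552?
73.552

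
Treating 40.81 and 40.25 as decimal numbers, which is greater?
40.81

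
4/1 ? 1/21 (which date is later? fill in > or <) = >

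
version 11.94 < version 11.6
False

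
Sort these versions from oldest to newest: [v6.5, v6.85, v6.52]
[v6.5, v6.52, v6.85]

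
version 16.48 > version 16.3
True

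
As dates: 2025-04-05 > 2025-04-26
False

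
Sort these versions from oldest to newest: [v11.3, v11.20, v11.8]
[v11.3, v11.8, v11.20]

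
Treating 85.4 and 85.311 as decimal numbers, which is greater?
85.4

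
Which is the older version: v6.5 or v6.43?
v6.5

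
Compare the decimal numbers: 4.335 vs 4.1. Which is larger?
4.335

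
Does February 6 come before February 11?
Yes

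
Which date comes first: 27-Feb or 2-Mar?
27-Feb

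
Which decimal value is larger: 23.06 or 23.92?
23.92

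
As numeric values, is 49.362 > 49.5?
False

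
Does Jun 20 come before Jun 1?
No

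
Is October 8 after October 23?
No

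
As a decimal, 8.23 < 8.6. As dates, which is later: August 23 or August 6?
August 23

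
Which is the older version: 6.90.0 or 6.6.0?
6.6.0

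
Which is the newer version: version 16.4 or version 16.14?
version 16.14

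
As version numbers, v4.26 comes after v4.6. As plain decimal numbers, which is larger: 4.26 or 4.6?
4.6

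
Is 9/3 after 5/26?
Yes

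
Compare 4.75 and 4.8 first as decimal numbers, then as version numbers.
As decimals: 4.75 < 4.8. As versions: v4.75 > v4.8 (minor version 75 > 8).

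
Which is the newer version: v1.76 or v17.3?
v17.3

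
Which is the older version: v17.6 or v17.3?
v17.3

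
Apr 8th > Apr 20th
False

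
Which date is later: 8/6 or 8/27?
8/27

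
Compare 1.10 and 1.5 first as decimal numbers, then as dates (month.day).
As decimals: 1.10 < 1.5. As dates: 1/10 is later than 1/5 (day 10 > day 5).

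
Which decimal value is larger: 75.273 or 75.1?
75.273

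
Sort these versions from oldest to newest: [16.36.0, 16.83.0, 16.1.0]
[16.1.0, 16.36.0, 16.83.0]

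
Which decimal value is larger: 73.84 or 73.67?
73.84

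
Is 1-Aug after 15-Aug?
No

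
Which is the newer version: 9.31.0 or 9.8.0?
9.31.0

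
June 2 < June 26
True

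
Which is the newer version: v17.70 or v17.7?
v17.70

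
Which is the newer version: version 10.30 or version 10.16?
version 10.30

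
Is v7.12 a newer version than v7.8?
Yes. Version numbers are compared segment by segment as integers, not as decimals: minor version 12 > 8, so v7.12 > v7.8 (even though the decimal 7.12 < 7.8).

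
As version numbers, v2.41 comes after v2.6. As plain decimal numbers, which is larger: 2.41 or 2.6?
2.6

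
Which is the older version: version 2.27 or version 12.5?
version 2.27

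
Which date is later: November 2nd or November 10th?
November 10th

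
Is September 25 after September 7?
Yes. Day 25 comes after day 7 in September — this is a date comparison, not a decimal one (the decimal 9.25 would be smaller than 9.7).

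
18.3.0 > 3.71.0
True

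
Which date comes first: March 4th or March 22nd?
March 4th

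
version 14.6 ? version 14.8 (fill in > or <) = <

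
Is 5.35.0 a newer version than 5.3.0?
Yes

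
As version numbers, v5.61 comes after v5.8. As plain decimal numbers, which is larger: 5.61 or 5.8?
5.8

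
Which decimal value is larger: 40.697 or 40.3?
40.697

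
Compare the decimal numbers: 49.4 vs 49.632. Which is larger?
49.632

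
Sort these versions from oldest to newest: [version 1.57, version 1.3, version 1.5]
[version 1.3, version 1.5, version 1.57]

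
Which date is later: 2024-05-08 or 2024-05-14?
2024-05-14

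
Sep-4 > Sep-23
False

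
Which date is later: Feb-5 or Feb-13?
Feb-13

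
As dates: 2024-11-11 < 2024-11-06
False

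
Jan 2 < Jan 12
True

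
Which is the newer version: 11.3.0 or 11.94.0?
11.94.0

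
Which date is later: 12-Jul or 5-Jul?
12-Jul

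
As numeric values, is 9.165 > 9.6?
False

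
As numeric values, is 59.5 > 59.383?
True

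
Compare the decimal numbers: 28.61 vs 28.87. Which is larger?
28.87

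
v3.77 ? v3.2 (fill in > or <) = >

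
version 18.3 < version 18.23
True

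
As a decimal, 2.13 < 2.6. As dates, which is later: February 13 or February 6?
February 13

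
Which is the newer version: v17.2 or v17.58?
v17.58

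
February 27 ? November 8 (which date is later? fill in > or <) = <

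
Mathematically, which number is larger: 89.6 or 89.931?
89.931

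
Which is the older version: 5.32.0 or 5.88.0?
5.32.0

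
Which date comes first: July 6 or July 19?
July 6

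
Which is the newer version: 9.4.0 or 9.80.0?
9.80.0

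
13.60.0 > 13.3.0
True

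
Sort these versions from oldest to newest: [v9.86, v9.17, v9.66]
[v9.17, v9.66, v9.86]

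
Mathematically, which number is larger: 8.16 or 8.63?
8.63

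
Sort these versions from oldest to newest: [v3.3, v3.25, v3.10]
[v3.3, v3.10, v3.25]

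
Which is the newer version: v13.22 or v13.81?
v13.81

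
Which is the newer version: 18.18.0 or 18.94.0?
18.94.0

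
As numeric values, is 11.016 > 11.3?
False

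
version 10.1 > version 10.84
False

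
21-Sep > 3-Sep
True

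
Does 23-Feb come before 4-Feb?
No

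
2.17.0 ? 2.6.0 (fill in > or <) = >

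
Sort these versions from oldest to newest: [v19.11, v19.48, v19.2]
[v19.2, v19.11, v19.48]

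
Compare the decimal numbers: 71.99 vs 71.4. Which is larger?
71.99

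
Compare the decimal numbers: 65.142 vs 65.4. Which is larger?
65.4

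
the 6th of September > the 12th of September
False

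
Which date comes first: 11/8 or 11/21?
11/8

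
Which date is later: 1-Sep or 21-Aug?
1-Sep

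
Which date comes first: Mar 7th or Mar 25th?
Mar 7th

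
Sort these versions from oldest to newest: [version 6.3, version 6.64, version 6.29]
[version 6.3, version 6.29, version 6.64]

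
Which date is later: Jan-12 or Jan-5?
Jan-12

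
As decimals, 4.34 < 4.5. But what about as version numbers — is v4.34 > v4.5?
True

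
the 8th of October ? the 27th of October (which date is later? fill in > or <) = <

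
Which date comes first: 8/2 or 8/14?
8/2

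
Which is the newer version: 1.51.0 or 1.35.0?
1.51.0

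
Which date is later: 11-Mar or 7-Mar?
11-Mar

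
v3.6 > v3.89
False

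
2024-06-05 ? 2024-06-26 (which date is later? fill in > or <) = <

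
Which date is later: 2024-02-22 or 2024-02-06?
2024-02-22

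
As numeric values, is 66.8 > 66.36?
True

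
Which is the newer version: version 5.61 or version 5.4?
version 5.61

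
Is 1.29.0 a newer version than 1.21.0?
Yes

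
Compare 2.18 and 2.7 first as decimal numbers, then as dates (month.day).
As decimals: 2.18 < 2.7. As dates: 2/18 is later than 2/7 (day 18 > day 7).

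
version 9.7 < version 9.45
True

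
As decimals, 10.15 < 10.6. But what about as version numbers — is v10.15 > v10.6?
True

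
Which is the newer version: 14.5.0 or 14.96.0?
14.96.0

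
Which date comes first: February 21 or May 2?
February 21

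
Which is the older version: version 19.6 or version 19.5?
version 19.5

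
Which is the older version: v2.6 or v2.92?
v2.6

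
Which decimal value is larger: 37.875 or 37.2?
37.875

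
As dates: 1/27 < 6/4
True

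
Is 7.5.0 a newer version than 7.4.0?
Yes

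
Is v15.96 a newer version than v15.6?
Yes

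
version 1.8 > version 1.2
True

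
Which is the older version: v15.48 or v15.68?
v15.48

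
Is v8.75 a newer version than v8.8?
Yes. Version numbers are compared segment by segment as integers, not as decimals: minor version 75 > 8, so v8.75 > v8.8 (even though the decimal 8.75 < 8.8).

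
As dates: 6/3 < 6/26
True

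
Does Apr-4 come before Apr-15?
Yes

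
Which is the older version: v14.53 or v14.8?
v14.8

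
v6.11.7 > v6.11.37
False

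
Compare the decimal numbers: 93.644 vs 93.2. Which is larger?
93.644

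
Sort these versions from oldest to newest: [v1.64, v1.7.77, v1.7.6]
[v1.7.6, v1.7.77, v1.64]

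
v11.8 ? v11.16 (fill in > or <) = <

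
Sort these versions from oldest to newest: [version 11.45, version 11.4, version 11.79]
[version 11.4, version 11.45, version 11.79]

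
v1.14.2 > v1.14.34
False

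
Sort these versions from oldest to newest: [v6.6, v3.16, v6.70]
[v3.16, v6.6, v6.70]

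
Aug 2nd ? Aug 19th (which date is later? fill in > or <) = <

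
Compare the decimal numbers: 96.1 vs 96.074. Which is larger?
96.1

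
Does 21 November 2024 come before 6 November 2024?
No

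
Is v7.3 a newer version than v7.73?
No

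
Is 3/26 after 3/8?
Yes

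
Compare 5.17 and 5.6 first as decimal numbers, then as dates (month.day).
As decimals: 5.17 < 5.6. As dates: 5/17 is later than 5/6 (day 17 > day 6).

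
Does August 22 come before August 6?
No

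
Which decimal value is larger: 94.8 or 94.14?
94.8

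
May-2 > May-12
False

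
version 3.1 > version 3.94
False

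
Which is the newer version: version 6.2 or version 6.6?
version 6.6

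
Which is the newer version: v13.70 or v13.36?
v13.70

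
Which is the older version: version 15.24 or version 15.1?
version 15.1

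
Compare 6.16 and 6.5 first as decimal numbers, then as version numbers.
As decimals: 6.16 < 6.5. As versions: v6.16 > v6.5 (minor version 16 > 5).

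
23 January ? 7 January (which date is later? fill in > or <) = >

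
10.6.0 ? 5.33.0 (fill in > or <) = >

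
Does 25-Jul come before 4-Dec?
Yes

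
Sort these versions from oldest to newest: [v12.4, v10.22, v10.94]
[v10.22, v10.94, v12.4]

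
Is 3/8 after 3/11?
No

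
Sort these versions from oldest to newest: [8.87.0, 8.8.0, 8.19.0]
[8.8.0, 8.19.0, 8.87.0]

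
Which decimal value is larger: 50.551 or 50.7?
50.7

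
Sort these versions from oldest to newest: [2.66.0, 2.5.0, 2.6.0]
[2.5.0, 2.6.0, 2.66.0]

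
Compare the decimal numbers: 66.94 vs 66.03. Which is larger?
66.94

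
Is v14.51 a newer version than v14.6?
Yes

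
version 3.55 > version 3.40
True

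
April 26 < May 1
True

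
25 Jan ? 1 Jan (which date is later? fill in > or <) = >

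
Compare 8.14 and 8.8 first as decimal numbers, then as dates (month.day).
As decimals: 8.14 < 8.8. As dates: 8/14 is later than 8/8 (day 14 > day 8).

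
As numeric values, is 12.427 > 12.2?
True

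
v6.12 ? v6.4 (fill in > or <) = >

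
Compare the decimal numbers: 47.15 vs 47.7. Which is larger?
47.7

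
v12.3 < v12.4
True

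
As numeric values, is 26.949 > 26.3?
True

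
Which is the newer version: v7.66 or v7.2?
v7.66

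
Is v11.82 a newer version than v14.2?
No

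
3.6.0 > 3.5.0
True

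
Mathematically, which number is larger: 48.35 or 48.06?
48.35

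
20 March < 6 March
False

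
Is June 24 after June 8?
Yes. Day 24 comes after day 8 in June — this is a date comparison, not a decimal one (the decimal 6.24 would be smaller than 6.8).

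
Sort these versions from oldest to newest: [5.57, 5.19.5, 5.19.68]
[5.19.5, 5.19.68, 5.57]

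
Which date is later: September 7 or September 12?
September 12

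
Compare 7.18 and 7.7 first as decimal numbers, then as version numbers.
As decimals: 7.18 < 7.7. As versions: v7.18 > v7.7 (minor version 18 > 7).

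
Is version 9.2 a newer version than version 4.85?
Yes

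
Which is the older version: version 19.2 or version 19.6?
version 19.2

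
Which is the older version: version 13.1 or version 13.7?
version 13.1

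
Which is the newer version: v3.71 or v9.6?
v9.6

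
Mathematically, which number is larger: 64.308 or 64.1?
64.308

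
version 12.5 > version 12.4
True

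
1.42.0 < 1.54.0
True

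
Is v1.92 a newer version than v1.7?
Yes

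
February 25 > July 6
False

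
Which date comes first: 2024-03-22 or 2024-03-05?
2024-03-05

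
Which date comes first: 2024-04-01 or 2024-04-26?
2024-04-01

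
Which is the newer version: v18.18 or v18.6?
v18.18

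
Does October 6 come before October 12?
Yes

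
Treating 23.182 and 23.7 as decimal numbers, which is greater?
23.7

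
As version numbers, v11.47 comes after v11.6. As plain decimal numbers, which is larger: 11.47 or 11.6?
11.6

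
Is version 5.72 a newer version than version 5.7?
Yes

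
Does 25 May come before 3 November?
Yes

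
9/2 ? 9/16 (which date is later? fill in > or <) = <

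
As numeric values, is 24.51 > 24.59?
False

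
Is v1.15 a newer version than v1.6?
Yes. Version numbers are compared segment by segment as integers, not as decimals: minor version 15 > 6, so v1.15 > v1.6 (even though the decimal 1.15 < 1.6).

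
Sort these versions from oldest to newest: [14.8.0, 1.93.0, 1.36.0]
[1.36.0, 1.93.0, 14.8.0]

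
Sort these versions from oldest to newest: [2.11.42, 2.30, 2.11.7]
[2.11.7, 2.11.42, 2.30]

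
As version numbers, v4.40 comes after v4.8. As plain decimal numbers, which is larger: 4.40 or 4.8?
4.8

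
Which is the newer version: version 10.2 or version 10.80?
version 10.80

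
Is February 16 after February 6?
Yes. Day 16 comes after day 6 in February — this is a date comparison, not a decimal one (the decimal 2.16 would be smaller than 2.6).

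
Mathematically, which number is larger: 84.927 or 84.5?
84.927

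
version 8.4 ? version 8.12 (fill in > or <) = <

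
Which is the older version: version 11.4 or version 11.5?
version 11.4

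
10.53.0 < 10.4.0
False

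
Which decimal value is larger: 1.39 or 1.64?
1.64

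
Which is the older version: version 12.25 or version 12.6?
version 12.6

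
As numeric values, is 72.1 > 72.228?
False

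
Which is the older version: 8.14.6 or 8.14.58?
8.14.6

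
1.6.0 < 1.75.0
True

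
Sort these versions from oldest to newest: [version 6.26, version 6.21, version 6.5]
[version 6.5, version 6.21, version 6.26]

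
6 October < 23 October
True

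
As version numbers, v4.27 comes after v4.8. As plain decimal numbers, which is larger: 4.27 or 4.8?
4.8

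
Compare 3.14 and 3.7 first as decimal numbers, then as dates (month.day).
As decimals: 3.14 < 3.7. As dates: 3/14 is later than 3/7 (day 14 > day 7).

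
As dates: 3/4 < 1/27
False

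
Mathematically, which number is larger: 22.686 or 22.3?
22.686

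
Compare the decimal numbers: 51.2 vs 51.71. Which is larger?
51.71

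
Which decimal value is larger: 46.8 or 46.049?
46.8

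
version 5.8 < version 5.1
False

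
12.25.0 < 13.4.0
True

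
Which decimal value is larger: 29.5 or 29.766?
29.766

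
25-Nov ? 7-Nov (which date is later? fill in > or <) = >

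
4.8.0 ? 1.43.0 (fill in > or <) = >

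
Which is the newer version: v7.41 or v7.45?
v7.45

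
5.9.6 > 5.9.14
False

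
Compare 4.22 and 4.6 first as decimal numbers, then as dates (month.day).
As decimals: 4.22 < 4.6. As dates: 4/22 is later than 4/6 (day 22 > day 6).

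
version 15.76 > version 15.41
True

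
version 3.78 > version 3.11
True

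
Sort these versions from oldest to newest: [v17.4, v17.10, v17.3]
[v17.3, v17.4, v17.10]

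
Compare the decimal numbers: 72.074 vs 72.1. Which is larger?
72.1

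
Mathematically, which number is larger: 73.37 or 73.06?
73.37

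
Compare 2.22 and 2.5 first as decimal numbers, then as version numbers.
As decimals: 2.22 < 2.5. As versions: v2.22 > v2.5 (minor version 22 > 5).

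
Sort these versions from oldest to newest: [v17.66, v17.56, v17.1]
[v17.1, v17.56, v17.66]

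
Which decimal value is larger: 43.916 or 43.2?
43.916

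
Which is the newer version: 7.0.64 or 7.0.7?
7.0.64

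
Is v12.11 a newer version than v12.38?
No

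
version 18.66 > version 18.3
True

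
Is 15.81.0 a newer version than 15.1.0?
Yes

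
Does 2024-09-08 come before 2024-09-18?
Yes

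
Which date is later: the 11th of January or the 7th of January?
the 11th of January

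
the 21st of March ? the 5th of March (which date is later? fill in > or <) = >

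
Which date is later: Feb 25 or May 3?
May 3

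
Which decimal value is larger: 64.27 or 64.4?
64.4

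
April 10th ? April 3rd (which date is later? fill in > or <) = >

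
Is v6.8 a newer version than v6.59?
No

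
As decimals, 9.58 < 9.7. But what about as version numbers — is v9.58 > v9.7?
True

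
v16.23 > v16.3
True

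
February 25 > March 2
False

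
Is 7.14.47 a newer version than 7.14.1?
Yes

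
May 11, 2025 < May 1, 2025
False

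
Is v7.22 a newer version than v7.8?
Yes. Version numbers are compared segment by segment as integers, not as decimals: minor version 22 > 8, so v7.22 > v7.8 (even though the decimal 7.22 < 7.8).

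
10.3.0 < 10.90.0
True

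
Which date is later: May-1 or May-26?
May-26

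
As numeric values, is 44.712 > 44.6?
True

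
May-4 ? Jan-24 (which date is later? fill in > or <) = >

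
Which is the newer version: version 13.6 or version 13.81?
version 13.81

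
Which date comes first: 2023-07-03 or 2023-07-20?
2023-07-03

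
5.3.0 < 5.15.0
True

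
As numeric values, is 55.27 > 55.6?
False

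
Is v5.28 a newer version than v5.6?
Yes. Version numbers are compared segment by segment as integers, not as decimals: minor version 28 > 6, so v5.28 > v5.6 (even though the decimal 5.28 < 5.6).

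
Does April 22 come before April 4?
No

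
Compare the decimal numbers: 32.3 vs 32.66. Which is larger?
32.66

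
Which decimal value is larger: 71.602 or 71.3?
71.602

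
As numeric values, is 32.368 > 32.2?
True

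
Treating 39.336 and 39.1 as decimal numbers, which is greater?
39.336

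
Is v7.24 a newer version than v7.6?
Yes. Version numbers are compared segment by segment as integers, not as decimals: minor version 24 > 6, so v7.24 > v7.6 (even though the decimal 7.24 < 7.6).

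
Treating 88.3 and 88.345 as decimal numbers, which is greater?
88.345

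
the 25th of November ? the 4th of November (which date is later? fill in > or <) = >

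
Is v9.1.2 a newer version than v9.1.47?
No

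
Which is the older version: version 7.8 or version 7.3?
version 7.3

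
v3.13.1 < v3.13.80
True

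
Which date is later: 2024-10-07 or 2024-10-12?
2024-10-12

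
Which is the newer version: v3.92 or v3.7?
v3.92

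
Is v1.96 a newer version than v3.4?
No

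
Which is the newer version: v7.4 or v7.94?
v7.94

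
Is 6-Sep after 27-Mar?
Yes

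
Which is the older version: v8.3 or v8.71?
v8.3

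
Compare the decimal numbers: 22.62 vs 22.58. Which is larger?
22.62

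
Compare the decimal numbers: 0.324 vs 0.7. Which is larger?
0.7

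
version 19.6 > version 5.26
True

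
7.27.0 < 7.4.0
False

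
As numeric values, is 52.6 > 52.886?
False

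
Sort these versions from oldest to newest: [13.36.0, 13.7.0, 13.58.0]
[13.7.0, 13.36.0, 13.58.0]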